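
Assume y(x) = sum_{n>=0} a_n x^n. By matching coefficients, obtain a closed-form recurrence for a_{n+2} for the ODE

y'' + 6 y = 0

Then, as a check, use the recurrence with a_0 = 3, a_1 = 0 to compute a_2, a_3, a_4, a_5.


Substitute y = sum_n a_n x^n into y'' + (const) y = 0.
y''(x) = sum_{n>=0} (n+2)(n+1) a_{n+2} x^n.
The ODE becomes sum_n [(n+2)(n+1) a_{n+2} + 6 a_n] x^n = 0.
Setting each coefficient to zero gives the recurrence:
  (n+2)(n+1) a_{n+2} + 6 a_n = 0,
  a_{n+2} = -6 / ((n+1)(n+2)) a_n.

Check with a_0 = 3, a_1 = 0 (apply the recurrence for n = 0, 1, 2, 3): a_0 = 3, a_1 = 0, a_2 = -9, a_3 = 0, a_4 = 9/2, a_5 = 0.

a_{n+2} = -6/((n+1)(n+2)) * a_n; check: a_0 = 3, a_1 = 0, a_2 = -9, a_3 = 0, a_4 = 9/2, a_5 = 0


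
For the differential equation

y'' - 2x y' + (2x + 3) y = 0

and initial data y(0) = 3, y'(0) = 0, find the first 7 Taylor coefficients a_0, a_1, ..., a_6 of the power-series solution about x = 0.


Ansatz: y(x) = sum_{n>=0} a_n x^n, so y'(x) = sum_{n>=1} n a_n x^(n-1) and y''(x) = sum_{n>=2} n(n-1) a_n x^(n-2).
Substitute into P(x) y'' + Q(x) y' + R(x) y = 0 with P(x) = 1, Q(x) = -2x, R(x) = 2x + 3, and match powers of x.
Initial conditions: a_0 = 3, a_1 = 0.
Setting the coefficient of each power of x to zero and solving order by order (substituting the coefficients already found):
  x^0: 2 a_2 + 3 a_0 = 0  ->  2 a_2 = -3 a_0 = -9  ->  a_2 = -9/2
  x^1: 6 a_3 + a_1 + 2 a_0 = 0  ->  6 a_3 = -a_1 - 2 a_0 = -6  ->  a_3 = -1
  x^2: 12 a_4 - a_2 + 2 a_1 = 0  ->  12 a_4 = a_2 - 2 a_1 = -9/2  ->  a_4 = -3/8
  x^3: 20 a_5 - 3 a_3 + 2 a_2 = 0  ->  20 a_5 = 3 a_3 - 2 a_2 = 6  ->  a_5 = 3/10
  x^4: 30 a_6 - 5 a_4 + 2 a_3 = 0  ->  30 a_6 = 5 a_4 - 2 a_3 = 1/8  ->  a_6 = 1/240
Truncated series: y(x) = 3 - (9/2) x^2 - x^3 - (3/8) x^4 + (3/10) x^5 + (1/240) x^6 + O(x^7).

a_0 = 3; a_1 = 0; a_2 = -9/2; a_3 = -1; a_4 = -3/8; a_5 = 3/10; a_6 = 1/240


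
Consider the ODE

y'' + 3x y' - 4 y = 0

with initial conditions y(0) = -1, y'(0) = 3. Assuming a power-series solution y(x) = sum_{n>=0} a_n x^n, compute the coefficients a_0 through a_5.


Ansatz: y(x) = sum_{n>=0} a_n x^n, so y'(x) = sum_{n>=1} n a_n x^(n-1) and y''(x) = sum_{n>=2} n(n-1) a_n x^(n-2).
Substitute into P(x) y'' + Q(x) y' + R(x) y = 0 with P(x) = 1, Q(x) = 3x, R(x) = -4, and match powers of x.
Initial conditions: a_0 = -1, a_1 = 3.
Setting the coefficient of each power of x to zero and solving order by order (substituting the coefficients already found):
  x^0: 2 a_2 - 4 a_0 = 0  ->  2 a_2 = 4 a_0 = -4  ->  a_2 = -2
  x^1: 6 a_3 - a_1 = 0  ->  6 a_3 = a_1 = 3  ->  a_3 = 1/2
  x^2: 12 a_4 + 2 a_2 = 0  ->  12 a_4 = -2 a_2 = 4  ->  a_4 = 1/3
  x^3: 20 a_5 + 5 a_3 = 0  ->  20 a_5 = -5 a_3 = -5/2  ->  a_5 = -1/8
Truncated series: y(x) = -1 + 3 x - 2 x^2 + (1/2) x^3 + (1/3) x^4 - (1/8) x^5 + O(x^6).

a_0 = -1; a_1 = 3; a_2 = -2; a_3 = 1/2; a_4 = 1/3; a_5 = -1/8


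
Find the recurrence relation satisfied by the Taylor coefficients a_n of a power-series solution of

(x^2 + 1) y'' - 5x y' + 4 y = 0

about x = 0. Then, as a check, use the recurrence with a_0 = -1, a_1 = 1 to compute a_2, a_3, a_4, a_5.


Substitute y = sum_n a_n x^n.
(1 + 1 x^2) y'' contributes (n+2)(n+1) a_{n+2} + n(n-1) a_n at x^n.
-5 x y'(x) contributes -5 n a_n at x^n.
4 y(x) contributes 4 a_n at x^n.
Matching x^n: (n+2)(n+1) a_{n+2} + (n(n-1) - 5 n + 4) a_n = 0.
Thus a_{n+2} = (-n(n-1) + 5 n - 4) / ((n+1)(n+2)) * a_n.

Check with a_0 = -1, a_1 = 1 (apply the recurrence for n = 0, 1, 2, 3): a_0 = -1, a_1 = 1, a_2 = 2, a_3 = 1/6, a_4 = 2/3, a_5 = 1/24.

a_(n+2) = (-n(n-1) + 5 n - 4) / ((n+1)(n+2)) * a_n; check: a_0 = -1, a_1 = 1, a_2 = 2, a_3 = 1/6, a_4 = 2/3, a_5 = 1/24


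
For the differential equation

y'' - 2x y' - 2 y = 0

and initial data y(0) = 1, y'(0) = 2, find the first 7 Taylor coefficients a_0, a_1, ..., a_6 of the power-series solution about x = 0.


Ansatz: y(x) = sum_{n>=0} a_n x^n, so y'(x) = sum_{n>=1} n a_n x^(n-1) and y''(x) = sum_{n>=2} n(n-1) a_n x^(n-2).
Substitute into P(x) y'' + Q(x) y' + R(x) y = 0 with P(x) = 1, Q(x) = -2x, R(x) = -2, and match powers of x.
Initial conditions: a_0 = 1, a_1 = 2.
Setting the coefficient of each power of x to zero and solving order by order (substituting the coefficients already found):
  x^0: 2 a_2 - 2 a_0 = 0  ->  2 a_2 = 2 a_0 = 2  ->  a_2 = 1
  x^1: 6 a_3 - 4 a_1 = 0  ->  6 a_3 = 4 a_1 = 8  ->  a_3 = 4/3
  x^2: 12 a_4 - 6 a_2 = 0  ->  12 a_4 = 6 a_2 = 6  ->  a_4 = 1/2
  x^3: 20 a_5 - 8 a_3 = 0  ->  20 a_5 = 8 a_3 = 32/3  ->  a_5 = 8/15
  x^4: 30 a_6 - 10 a_4 = 0  ->  30 a_6 = 10 a_4 = 5  ->  a_6 = 1/6
Truncated series: y(x) = 1 + 2 x + x^2 + (4/3) x^3 + (1/2) x^4 + (8/15) x^5 + (1/6) x^6 + O(x^7).

a_0 = 1; a_1 = 2; a_2 = 1; a_3 = 4/3; a_4 = 1/2; a_5 = 8/15; a_6 = 1/6


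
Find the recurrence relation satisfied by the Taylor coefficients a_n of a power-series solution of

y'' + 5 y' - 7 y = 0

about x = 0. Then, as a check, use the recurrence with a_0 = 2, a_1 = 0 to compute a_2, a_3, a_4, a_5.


Substitute y = sum_n a_n x^n.
y''(x) has coefficient (n+2)(n+1) a_{n+2} at x^n;
5 y'(x) has coefficient 5 (n+1) a_{n+1} at x^n;
-7 y(x) has coefficient -7 a_n at x^n.
Matching x^n: (n+2)(n+1) a_{n+2} + 5 (n+1) a_{n+1} - 7 a_n = 0.
Thus a_{n+2} = [-5 (n+1) a_{n+1} + 7 a_n] / ((n+1)(n+2)).

Check with a_0 = 2, a_1 = 0 (apply the recurrence for n = 0, 1, 2, 3): a_0 = 2, a_1 = 0, a_2 = 7, a_3 = -35/3, a_4 = 56/3, a_5 = -91/4.

a_(n+2) = [-5 (n+1) a_(n+1) + 7 a_n] / ((n+1)(n+2)); check: a_0 = 2, a_1 = 0, a_2 = 7, a_3 = -35/3, a_4 = 56/3, a_5 = -91/4


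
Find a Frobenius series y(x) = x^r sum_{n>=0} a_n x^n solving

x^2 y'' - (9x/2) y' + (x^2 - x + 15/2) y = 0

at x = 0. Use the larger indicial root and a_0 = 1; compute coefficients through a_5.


Write in Frobenius form y'' + (p(x)/x) y' + (q(x)/x^2) y = 0:
  p(x) = -9/2,  q(x) = x^2 - x + 15/2.
Indicial equation: r(r-1) + (-9/2) r + (15/2) = 0 -> roots r_1 = 3, r_2 = 5/2.
Take r = r_1 = 3. Let y(x) = x^r sum_{n>=0} a_n x^n with a_0 = 1.
Substitute y = x^r sum a_n x^n and match x^{r+n}. The recurrence is
  D(n) a_n - 1 a_{n-1} + 1 a_{n-2} = 0,  where D(n) = (r+n)(r+n-1) + (-9/2)(r+n) + (15/2).
  a_n = [1 a_{n-1} - 1 a_{n-2}] / D(n).
Since the indicial polynomial factors as (r - r_1)(r - r_2), D(n) = (r_1 + n - r_1)(r_1 + n - r_2) = n(n + 1/2).
Evaluating step by step (a_0 = 1):
  n = 1: D(1) = 1(1 + 1/2) = 3/2; numerator = 1(1) = 1; a_1 = (1)/(3/2) = 2/3
  n = 2: D(2) = 2(2 + 1/2) = 5; numerator = 1(2/3) - 1(1) = -1/3; a_2 = (-1/3)/(5) = -1/15
  n = 3: D(3) = 3(3 + 1/2) = 21/2; numerator = 1(-1/15) - 1(2/3) = -11/15; a_3 = (-11/15)/(21/2) = -22/315
  n = 4: D(4) = 4(4 + 1/2) = 18; numerator = 1(-22/315) - 1(-1/15) = -1/315; a_4 = (-1/315)/(18) = -1/5670
  n = 5: D(5) = 5(5 + 1/2) = 55/2; numerator = 1(-1/5670) - 1(-22/315) = 79/1134; a_5 = (79/1134)/(55/2) = 79/31185

r = 3; a_0 = 1; a_1 = 2/3; a_2 = -1/15; a_3 = -22/315; a_4 = -1/5670; a_5 = 79/31185


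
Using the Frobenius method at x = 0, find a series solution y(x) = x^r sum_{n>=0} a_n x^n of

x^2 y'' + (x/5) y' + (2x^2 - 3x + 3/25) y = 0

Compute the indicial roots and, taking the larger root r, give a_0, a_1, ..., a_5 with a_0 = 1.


Write in Frobenius form y'' + (p(x)/x) y' + (q(x)/x^2) y = 0:
  p(x) = 1/5,  q(x) = 2x^2 - 3x + 3/25.
Indicial equation: r(r-1) + (1/5) r + (3/25) = 0 -> roots r_1 = 3/5, r_2 = 1/5.
Take r = r_1 = 3/5. Let y(x) = x^r sum_{n>=0} a_n x^n with a_0 = 1.
Substitute y = x^r sum a_n x^n and match x^{r+n}. The recurrence is
  D(n) a_n - 3 a_{n-1} + 2 a_{n-2} = 0,  where D(n) = (r+n)(r+n-1) + (1/5)(r+n) + (3/25).
  a_n = [3 a_{n-1} - 2 a_{n-2}] / D(n).
Since the indicial polynomial factors as (r - r_1)(r - r_2), D(n) = (r_1 + n - r_1)(r_1 + n - r_2) = n(n + 2/5).
Evaluating step by step (a_0 = 1):
  n = 1: D(1) = 1(1 + 2/5) = 7/5; numerator = 3(1) = 3; a_1 = (3)/(7/5) = 15/7
  n = 2: D(2) = 2(2 + 2/5) = 24/5; numerator = 3(15/7) - 2(1) = 31/7; a_2 = (31/7)/(24/5) = 155/168
  n = 3: D(3) = 3(3 + 2/5) = 51/5; numerator = 3(155/168) - 2(15/7) = -85/56; a_3 = (-85/56)/(51/5) = -25/168
  n = 4: D(4) = 4(4 + 2/5) = 88/5; numerator = 3(-25/168) - 2(155/168) = -55/24; a_4 = (-55/24)/(88/5) = -25/192
  n = 5: D(5) = 5(5 + 2/5) = 27; numerator = 3(-25/192) - 2(-25/168) = -125/1344; a_5 = (-125/1344)/(27) = -125/36288

r = 3/5; a_0 = 1; a_1 = 15/7; a_2 = 155/168; a_3 = -25/168; a_4 = -25/192; a_5 = -125/36288


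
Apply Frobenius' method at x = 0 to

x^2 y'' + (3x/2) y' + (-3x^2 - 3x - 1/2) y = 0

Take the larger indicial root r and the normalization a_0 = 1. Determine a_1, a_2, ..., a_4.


Write in Frobenius form y'' + (p(x)/x) y' + (q(x)/x^2) y = 0:
  p(x) = 3/2,  q(x) = -3x^2 - 3x - 1/2.
Indicial equation: r(r-1) + (3/2) r + (-1/2) = 0 -> roots r_1 = 1/2, r_2 = -1.
Take r = r_1 = 1/2. Let y(x) = x^r sum_{n>=0} a_n x^n with a_0 = 1.
Substitute y = x^r sum a_n x^n and match x^{r+n}. The recurrence is
  D(n) a_n - 3 a_{n-1} - 3 a_{n-2} = 0,  where D(n) = (r+n)(r+n-1) + (3/2)(r+n) + (-1/2).
  a_n = [3 a_{n-1} + 3 a_{n-2}] / D(n).
Since the indicial polynomial factors as (r - r_1)(r - r_2), D(n) = (r_1 + n - r_1)(r_1 + n - r_2) = n(n + 3/2).
Evaluating step by step (a_0 = 1):
  n = 1: D(1) = 1(1 + 3/2) = 5/2; numerator = 3(1) = 3; a_1 = (3)/(5/2) = 6/5
  n = 2: D(2) = 2(2 + 3/2) = 7; numerator = 3(6/5) + 3(1) = 33/5; a_2 = (33/5)/(7) = 33/35
  n = 3: D(3) = 3(3 + 3/2) = 27/2; numerator = 3(33/35) + 3(6/5) = 45/7; a_3 = (45/7)/(27/2) = 10/21
  n = 4: D(4) = 4(4 + 3/2) = 22; numerator = 3(10/21) + 3(33/35) = 149/35; a_4 = (149/35)/(22) = 149/770

r = 1/2; a_0 = 1; a_1 = 6/5; a_2 = 33/35; a_3 = 10/21; a_4 = 149/770


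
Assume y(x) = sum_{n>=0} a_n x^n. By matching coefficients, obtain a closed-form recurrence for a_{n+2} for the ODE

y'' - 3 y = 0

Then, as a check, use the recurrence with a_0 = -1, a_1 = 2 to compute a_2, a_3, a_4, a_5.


Substitute y = sum_n a_n x^n into y'' + (const) y = 0.
y''(x) = sum_{n>=0} (n+2)(n+1) a_{n+2} x^n.
The ODE becomes sum_n [(n+2)(n+1) a_{n+2} - 3 a_n] x^n = 0.
Setting each coefficient to zero gives the recurrence:
  (n+2)(n+1) a_{n+2} - 3 a_n = 0,
  a_{n+2} = 3 / ((n+1)(n+2)) a_n.

Check with a_0 = -1, a_1 = 2 (apply the recurrence for n = 0, 1, 2, 3): a_0 = -1, a_1 = 2, a_2 = -3/2, a_3 = 1, a_4 = -3/8, a_5 = 3/20.

a_{n+2} = 3/((n+1)(n+2)) * a_n; check: a_0 = -1, a_1 = 2, a_2 = -3/2, a_3 = 1, a_4 = -3/8, a_5 = 3/20


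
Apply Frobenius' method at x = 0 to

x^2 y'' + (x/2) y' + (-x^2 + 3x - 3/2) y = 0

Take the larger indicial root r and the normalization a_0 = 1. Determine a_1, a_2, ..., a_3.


Write in Frobenius form y'' + (p(x)/x) y' + (q(x)/x^2) y = 0:
  p(x) = 1/2,  q(x) = -x^2 + 3x - 3/2.
Indicial equation: r(r-1) + (1/2) r + (-3/2) = 0 -> roots r_1 = 3/2, r_2 = -1.
Take r = r_1 = 3/2. Let y(x) = x^r sum_{n>=0} a_n x^n with a_0 = 1.
Substitute y = x^r sum a_n x^n and match x^{r+n}. The recurrence is
  D(n) a_n + 3 a_{n-1} - 1 a_{n-2} = 0,  where D(n) = (r+n)(r+n-1) + (1/2)(r+n) + (-3/2).
  a_n = [-3 a_{n-1} + 1 a_{n-2}] / D(n).
Since the indicial polynomial factors as (r - r_1)(r - r_2), D(n) = (r_1 + n - r_1)(r_1 + n - r_2) = n(n + 5/2).
Evaluating step by step (a_0 = 1):
  n = 1: D(1) = 1(1 + 5/2) = 7/2; numerator = -3(1) = -3; a_1 = (-3)/(7/2) = -6/7
  n = 2: D(2) = 2(2 + 5/2) = 9; numerator = -3(-6/7) + 1(1) = 25/7; a_2 = (25/7)/(9) = 25/63
  n = 3: D(3) = 3(3 + 5/2) = 33/2; numerator = -3(25/63) + 1(-6/7) = -43/21; a_3 = (-43/21)/(33/2) = -86/693

r = 3/2; a_0 = 1; a_1 = -6/7; a_2 = 25/63; a_3 = -86/693


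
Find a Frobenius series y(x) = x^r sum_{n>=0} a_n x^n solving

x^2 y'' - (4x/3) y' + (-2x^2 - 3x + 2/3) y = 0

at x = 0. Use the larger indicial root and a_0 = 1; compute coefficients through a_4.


Write in Frobenius form y'' + (p(x)/x) y' + (q(x)/x^2) y = 0:
  p(x) = -4/3,  q(x) = -2x^2 - 3x + 2/3.
Indicial equation: r(r-1) + (-4/3) r + (2/3) = 0 -> roots r_1 = 2, r_2 = 1/3.
Take r = r_1 = 2. Let y(x) = x^r sum_{n>=0} a_n x^n with a_0 = 1.
Substitute y = x^r sum a_n x^n and match x^{r+n}. The recurrence is
  D(n) a_n - 3 a_{n-1} - 2 a_{n-2} = 0,  where D(n) = (r+n)(r+n-1) + (-4/3)(r+n) + (2/3).
  a_n = [3 a_{n-1} + 2 a_{n-2}] / D(n).
Since the indicial polynomial factors as (r - r_1)(r - r_2), D(n) = (r_1 + n - r_1)(r_1 + n - r_2) = n(n + 5/3).
Evaluating step by step (a_0 = 1):
  n = 1: D(1) = 1(1 + 5/3) = 8/3; numerator = 3(1) = 3; a_1 = (3)/(8/3) = 9/8
  n = 2: D(2) = 2(2 + 5/3) = 22/3; numerator = 3(9/8) + 2(1) = 43/8; a_2 = (43/8)/(22/3) = 129/176
  n = 3: D(3) = 3(3 + 5/3) = 14; numerator = 3(129/176) + 2(9/8) = 783/176; a_3 = (783/176)/(14) = 783/2464
  n = 4: D(4) = 4(4 + 5/3) = 68/3; numerator = 3(783/2464) + 2(129/176) = 5961/2464; a_4 = (5961/2464)/(68/3) = 17883/167552

r = 2; a_0 = 1; a_1 = 9/8; a_2 = 129/176; a_3 = 783/2464; a_4 = 17883/167552


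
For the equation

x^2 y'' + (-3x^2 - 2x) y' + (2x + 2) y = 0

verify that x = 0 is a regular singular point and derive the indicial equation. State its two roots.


Divide by x^2 to reach normal form y'' + P_1(x) y' + P_2(x) y = 0 with P_1(x) = -3 - 2/x and P_2(x) = 2/x + 2/x^2.
x = 0 is a singular point because the y'-coefficient -3 - 2/x has a pole at x = 0 and the y-coefficient 2/x + 2/x^2 has a pole at x = 0.
It is a regular singular point because x P_1(x) = p(x) = -3x - 2 and x^2 P_2(x) = q(x) = 2x + 2 are polynomials, hence analytic at x = 0.
p(0) = -2,  q(0) = 2.
Indicial equation: r(r-1) + p(0) r + q(0) = 0, i.e. r^2 + (p(0) - 1) r + q(0) = 0, i.e. r^2 - 3 r + 2 = 0.
Discriminant: (-3)^2 - 4(2) = 1, so r = (3 ± 1)/2.
Solving: r_1 = 2, r_2 = 1.

indicial: r^2 - 3 r + 2 = 0; roots r_1 = 2, r_2 = 1


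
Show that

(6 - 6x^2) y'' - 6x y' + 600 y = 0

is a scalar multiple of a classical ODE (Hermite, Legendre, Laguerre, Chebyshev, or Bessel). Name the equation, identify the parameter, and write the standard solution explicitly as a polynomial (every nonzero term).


All three coefficients share the factor 6; dividing through by 6 gives  (1 - x^2) y'' - x y' + 100 y = 0.
This matches the Chebyshev equation (1 - x^2) y'' - x y' + n^2 y = 0 (note the -x y' term, not -2x y') with n^2 = 100, so n = 10; the polynomial solution is T_10(x).
With y = sum_k a_k x^k, matching x^k gives (k+2)(k+1) a_{k+2} = (k^2 - n^2) a_k = (k - 10)(k + 10) a_k. The right side vanishes at k = 10, so the series with the parity of 10 terminates at degree 10.
Standard normalization: leading coefficient of T_n is 2^(n-1), so a_10 = 2^9 = 512. Work downward with a_k = (k+1)(k+2) a_{k+2} / ((k - 10)(k + 10)):
  a_8 = (9)(10)(512) / ((8 - 10)(8 + 10)) = 46080/(-36) = -1280
  a_6 = (7)(8)(-1280) / ((6 - 10)(6 + 10)) = -71680/(-64) = 1120
  a_4 = (5)(6)(1120) / ((4 - 10)(4 + 10)) = 33600/(-84) = -400
  a_2 = (3)(4)(-400) / ((2 - 10)(2 + 10)) = -4800/(-96) = 50
  a_0 = (1)(2)(50) / ((0 - 10)(0 + 10)) = 100/(-100) = -1
Hence T_10(x) = 512 x^10 - 1280 x^8 + 1120 x^6 - 400 x^4 + 50 x^2 - 1.

T_10(x); series = 512 x^10 - 1280 x^8 + 1120 x^6 - 400 x^4 + 50 x^2 - 1


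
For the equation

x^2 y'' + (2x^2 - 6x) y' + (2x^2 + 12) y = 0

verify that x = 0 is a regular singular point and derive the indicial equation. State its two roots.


Divide by x^2 to reach normal form y'' + P_1(x) y' + P_2(x) y = 0 with P_1(x) = 2 - 6/x and P_2(x) = 2 + 12/x^2.
x = 0 is a singular point because the y'-coefficient 2 - 6/x has a pole at x = 0 and the y-coefficient 2 + 12/x^2 has a pole at x = 0.
It is a regular singular point because x P_1(x) = p(x) = 2x - 6 and x^2 P_2(x) = q(x) = 2x^2 + 12 are polynomials, hence analytic at x = 0.
p(0) = -6,  q(0) = 12.
Indicial equation: r(r-1) + p(0) r + q(0) = 0, i.e. r^2 + (p(0) - 1) r + q(0) = 0, i.e. r^2 - 7 r + 12 = 0.
Discriminant: (-7)^2 - 4(12) = 1, so r = (7 ± 1)/2.
Solving: r_1 = 4, r_2 = 3.

indicial: r^2 - 7 r + 12 = 0; roots r_1 = 4, r_2 = 3


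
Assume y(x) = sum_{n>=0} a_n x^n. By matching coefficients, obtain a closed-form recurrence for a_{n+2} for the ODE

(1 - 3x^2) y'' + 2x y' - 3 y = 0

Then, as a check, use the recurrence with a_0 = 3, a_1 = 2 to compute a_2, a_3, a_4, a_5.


Substitute y = sum_n a_n x^n.
(1 - 3 x^2) y'' contributes (n+2)(n+1) a_{n+2} - 3 n(n-1) a_n at x^n.
2 x y'(x) contributes 2 n a_n at x^n.
-3 y(x) contributes -3 a_n at x^n.
Matching x^n: (n+2)(n+1) a_{n+2} + (-3 n(n-1) + 2 n - 3) a_n = 0.
Thus a_{n+2} = (3 n(n-1) - 2 n + 3) / ((n+1)(n+2)) * a_n.

Check with a_0 = 3, a_1 = 2 (apply the recurrence for n = 0, 1, 2, 3): a_0 = 3, a_1 = 2, a_2 = 9/2, a_3 = 1/3, a_4 = 15/8, a_5 = 1/4.

a_(n+2) = (3 n(n-1) - 2 n + 3) / ((n+1)(n+2)) * a_n; check: a_0 = 3, a_1 = 2, a_2 = 9/2, a_3 = 1/3, a_4 = 15/8, a_5 = 1/4


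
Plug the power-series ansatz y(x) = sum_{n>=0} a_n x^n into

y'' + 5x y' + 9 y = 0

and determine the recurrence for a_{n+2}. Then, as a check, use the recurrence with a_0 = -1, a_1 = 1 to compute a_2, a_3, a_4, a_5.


Substitute y = sum_n a_n x^n.
y''(x) has coefficient (n+2)(n+1) a_{n+2} at x^n;
5 x y'(x) has coefficient 5 n a_n at x^n (shift);
9 y(x) has coefficient 9 a_n at x^n.
Matching x^n: (n+2)(n+1) a_{n+2} + (5n + 9) a_n = 0.
Thus a_{n+2} = (-5n - 9) / ((n+1)(n+2)) * a_n.

Check with a_0 = -1, a_1 = 1 (apply the recurrence for n = 0, 1, 2, 3): a_0 = -1, a_1 = 1, a_2 = 9/2, a_3 = -7/3, a_4 = -57/8, a_5 = 14/5.

a_(n+2) = (-5n - 9) / ((n+1)(n+2)) * a_n; check: a_0 = -1, a_1 = 1, a_2 = 9/2, a_3 = -7/3, a_4 = -57/8, a_5 = 14/5


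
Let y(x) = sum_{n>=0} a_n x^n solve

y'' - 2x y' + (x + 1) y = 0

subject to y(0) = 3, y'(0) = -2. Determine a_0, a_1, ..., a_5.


Ansatz: y(x) = sum_{n>=0} a_n x^n, so y'(x) = sum_{n>=1} n a_n x^(n-1) and y''(x) = sum_{n>=2} n(n-1) a_n x^(n-2).
Substitute into P(x) y'' + Q(x) y' + R(x) y = 0 with P(x) = 1, Q(x) = -2x, R(x) = x + 1, and match powers of x.
Initial conditions: a_0 = 3, a_1 = -2.
Setting the coefficient of each power of x to zero and solving order by order (substituting the coefficients already found):
  x^0: 2 a_2 + a_0 = 0  ->  2 a_2 = -a_0 = -3  ->  a_2 = -3/2
  x^1: 6 a_3 - a_1 + a_0 = 0  ->  6 a_3 = a_1 - a_0 = -5  ->  a_3 = -5/6
  x^2: 12 a_4 - 3 a_2 + a_1 = 0  ->  12 a_4 = 3 a_2 - a_1 = -5/2  ->  a_4 = -5/24
  x^3: 20 a_5 - 5 a_3 + a_2 = 0  ->  20 a_5 = 5 a_3 - a_2 = -8/3  ->  a_5 = -2/15
Truncated series: y(x) = 3 - 2 x - (3/2) x^2 - (5/6) x^3 - (5/24) x^4 - (2/15) x^5 + O(x^6).

a_0 = 3; a_1 = -2; a_2 = -3/2; a_3 = -5/6; a_4 = -5/24; a_5 = -2/15


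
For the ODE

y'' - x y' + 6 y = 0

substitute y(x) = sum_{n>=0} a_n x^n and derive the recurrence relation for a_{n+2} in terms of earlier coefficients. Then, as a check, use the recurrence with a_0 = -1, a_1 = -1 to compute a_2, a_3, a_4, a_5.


Substitute y = sum_n a_n x^n.
y''(x) has coefficient (n+2)(n+1) a_{n+2} at x^n;
-x y'(x) has coefficient -n a_n at x^n (shift);
6 y(x) has coefficient 6 a_n at x^n.
Matching x^n: (n+2)(n+1) a_{n+2} + (-n + 6) a_n = 0.
Thus a_{n+2} = (n - 6) / ((n+1)(n+2)) * a_n.

Check with a_0 = -1, a_1 = -1 (apply the recurrence for n = 0, 1, 2, 3): a_0 = -1, a_1 = -1, a_2 = 3, a_3 = 5/6, a_4 = -1, a_5 = -1/8.

a_(n+2) = (n - 6) / ((n+1)(n+2)) * a_n; check: a_0 = -1, a_1 = -1, a_2 = 3, a_3 = 5/6, a_4 = -1, a_5 = -1/8


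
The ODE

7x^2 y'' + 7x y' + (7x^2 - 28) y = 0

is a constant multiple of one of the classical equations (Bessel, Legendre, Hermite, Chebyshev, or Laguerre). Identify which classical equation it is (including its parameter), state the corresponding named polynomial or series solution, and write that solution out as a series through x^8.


All three coefficients share the factor 7; dividing through by 7 gives  x^2 y'' + x y' + (x^2 - 4) y = 0.
This matches the Bessel equation x^2 y'' + x y' + (x^2 - nu^2) y = 0 with nu^2 = 4, so nu = 2; the solution bounded at x = 0 is J_2(x).
Frobenius at x = 0: indicial roots ±nu; for r = nu the recurrence k(k + 2nu) c_k = -c_{k-2} gives the standard series J_nu(x) = sum_{k>=0} (-1)^k / (k! (k+nu)!) (x/2)^(2k+nu). Evaluate the first 4 terms:
  k = 0: (-1)^0 / (0! * 2! * 2^2) x^2 = 1/(1*2*4) x^2 = (1/8) x^2
  k = 1: (-1)^1 / (1! * 3! * 2^4) x^4 = -1/(1*6*16) x^4 = (-1/96) x^4
  k = 2: (-1)^2 / (2! * 4! * 2^6) x^6 = 1/(2*24*64) x^6 = (1/3072) x^6
  k = 3: (-1)^3 / (3! * 5! * 2^8) x^8 = -1/(6*120*256) x^8 = (-1/184320) x^8
Hence J_2(x) = -x^8/184320 + x^6/3072 - x^4/96 + x^2/8 + ....

J_2(x); series = -x^8/184320 + x^6/3072 - x^4/96 + x^2/8


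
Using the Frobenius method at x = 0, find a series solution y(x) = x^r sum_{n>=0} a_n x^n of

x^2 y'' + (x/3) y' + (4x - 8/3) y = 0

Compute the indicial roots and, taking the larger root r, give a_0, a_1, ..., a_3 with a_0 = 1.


Write in Frobenius form y'' + (p(x)/x) y' + (q(x)/x^2) y = 0:
  p(x) = 1/3,  q(x) = 4x - 8/3.
Indicial equation: r(r-1) + (1/3) r + (-8/3) = 0 -> roots r_1 = 2, r_2 = -4/3.
Take r = r_1 = 2. Let y(x) = x^r sum_{n>=0} a_n x^n with a_0 = 1.
Substitute y = x^r sum a_n x^n and match x^{r+n}. The recurrence is
  D(n) a_n + 4 a_{n-1} = 0,  where D(n) = (r+n)(r+n-1) + (1/3)(r+n) + (-8/3).
  a_n = -4 / D(n) * a_{n-1}.
Since the indicial polynomial factors as (r - r_1)(r - r_2), D(n) = (r_1 + n - r_1)(r_1 + n - r_2) = n(n + 10/3).
Evaluating step by step (a_0 = 1):
  n = 1: D(1) = 1(1 + 10/3) = 13/3; numerator = -4(1) = -4; a_1 = (-4)/(13/3) = -12/13
  n = 2: D(2) = 2(2 + 10/3) = 32/3; numerator = -4(-12/13) = 48/13; a_2 = (48/13)/(32/3) = 9/26
  n = 3: D(3) = 3(3 + 10/3) = 19; numerator = -4(9/26) = -18/13; a_3 = (-18/13)/(19) = -18/247

r = 2; a_0 = 1; a_1 = -12/13; a_2 = 9/26; a_3 = -18/247


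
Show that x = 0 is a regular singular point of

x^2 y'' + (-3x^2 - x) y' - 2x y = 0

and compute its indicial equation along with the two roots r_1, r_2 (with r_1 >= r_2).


Divide by x^2 to reach normal form y'' + P_1(x) y' + P_2(x) y = 0 with P_1(x) = -3 - 1/x and P_2(x) = -2/x.
x = 0 is a singular point because the y'-coefficient -3 - 1/x has a pole at x = 0 and the y-coefficient -2/x has a pole at x = 0.
It is a regular singular point because x P_1(x) = p(x) = -3x - 1 and x^2 P_2(x) = q(x) = -2x are polynomials, hence analytic at x = 0.
p(0) = -1,  q(0) = 0.
Indicial equation: r(r-1) + p(0) r + q(0) = 0, i.e. r^2 + (p(0) - 1) r + q(0) = 0, i.e. r^2 - 2 r = 0.
Discriminant: (-2)^2 - 4(0) = 4, so r = (2 ± 2)/2.
Solving: r_1 = 2, r_2 = 0.

indicial: r^2 - 2 r = 0; roots r_1 = 2, r_2 = 0


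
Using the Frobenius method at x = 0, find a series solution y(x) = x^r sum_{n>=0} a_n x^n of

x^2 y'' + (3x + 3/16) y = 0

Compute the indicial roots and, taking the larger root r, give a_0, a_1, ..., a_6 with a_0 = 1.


Write in Frobenius form y'' + (p(x)/x) y' + (q(x)/x^2) y = 0:
  p(x) = 0,  q(x) = 3x + 3/16.
Indicial equation: r(r-1) + (0) r + (3/16) = 0 -> roots r_1 = 3/4, r_2 = 1/4.
Take r = r_1 = 3/4. Let y(x) = x^r sum_{n>=0} a_n x^n with a_0 = 1.
Substitute y = x^r sum a_n x^n and match x^{r+n}. The recurrence is
  D(n) a_n + 3 a_{n-1} = 0,  where D(n) = (r+n)(r+n-1) + (0)(r+n) + (3/16).
  a_n = -3 / D(n) * a_{n-1}.
Since the indicial polynomial factors as (r - r_1)(r - r_2), D(n) = (r_1 + n - r_1)(r_1 + n - r_2) = n(n + 1/2).
Evaluating step by step (a_0 = 1):
  n = 1: D(1) = 1(1 + 1/2) = 3/2; numerator = -3(1) = -3; a_1 = (-3)/(3/2) = -2
  n = 2: D(2) = 2(2 + 1/2) = 5; numerator = -3(-2) = 6; a_2 = (6)/(5) = 6/5
  n = 3: D(3) = 3(3 + 1/2) = 21/2; numerator = -3(6/5) = -18/5; a_3 = (-18/5)/(21/2) = -12/35
  n = 4: D(4) = 4(4 + 1/2) = 18; numerator = -3(-12/35) = 36/35; a_4 = (36/35)/(18) = 2/35
  n = 5: D(5) = 5(5 + 1/2) = 55/2; numerator = -3(2/35) = -6/35; a_5 = (-6/35)/(55/2) = -12/1925
  n = 6: D(6) = 6(6 + 1/2) = 39; numerator = -3(-12/1925) = 36/1925; a_6 = (36/1925)/(39) = 12/25025

r = 3/4; a_0 = 1; a_1 = -2; a_2 = 6/5; a_3 = -12/35; a_4 = 2/35; a_5 = -12/1925; a_6 = 12/25025


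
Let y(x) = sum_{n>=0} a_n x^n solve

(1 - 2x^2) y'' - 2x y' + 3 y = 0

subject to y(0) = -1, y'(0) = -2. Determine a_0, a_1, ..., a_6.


Ansatz: y(x) = sum_{n>=0} a_n x^n, so y'(x) = sum_{n>=1} n a_n x^(n-1) and y''(x) = sum_{n>=2} n(n-1) a_n x^(n-2).
Substitute into P(x) y'' + Q(x) y' + R(x) y = 0 with P(x) = 1 - 2x^2, Q(x) = -2x, R(x) = 3, and match powers of x.
Initial conditions: a_0 = -1, a_1 = -2.
Setting the coefficient of each power of x to zero and solving order by order (substituting the coefficients already found):
  x^0: 2 a_2 + 3 a_0 = 0  ->  2 a_2 = -3 a_0 = 3  ->  a_2 = 3/2
  x^1: 6 a_3 + a_1 = 0  ->  6 a_3 = -a_1 = 2  ->  a_3 = 1/3
  x^2: 12 a_4 - 5 a_2 = 0  ->  12 a_4 = 5 a_2 = 15/2  ->  a_4 = 5/8
  x^3: 20 a_5 - 15 a_3 = 0  ->  20 a_5 = 15 a_3 = 5  ->  a_5 = 1/4
  x^4: 30 a_6 - 29 a_4 = 0  ->  30 a_6 = 29 a_4 = 145/8  ->  a_6 = 29/48
Truncated series: y(x) = -1 - 2 x + (3/2) x^2 + (1/3) x^3 + (5/8) x^4 + (1/4) x^5 + (29/48) x^6 + O(x^7).

a_0 = -1; a_1 = -2; a_2 = 3/2; a_3 = 1/3; a_4 = 5/8; a_5 = 1/4; a_6 = 29/48


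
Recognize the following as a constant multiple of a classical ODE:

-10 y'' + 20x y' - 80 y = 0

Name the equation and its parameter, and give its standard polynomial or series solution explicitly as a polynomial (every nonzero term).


All three coefficients share the factor -10; dividing through by -10 gives  y'' - 2x y' + 8 y = 0.
This matches the Hermite equation y'' - 2x y' + 2n y = 0 with 2n = 8, so n = 4; the polynomial solution is H_4(x).
With y = sum_k a_k x^k, matching x^k gives (k+2)(k+1) a_{k+2} = 2(k - n) a_k = 2(k - 4) a_k. The right side vanishes at k = 4, so the series with the parity of 4 terminates at degree 4.
Standard normalization: leading coefficient of H_n is 2^n, so a_4 = 2^4 = 16. Work downward with a_k = (k+1)(k+2) a_{k+2} / (2(k - n)):
  a_2 = (3)(4)(16) / (2(2 - 4)) = 192/(-4) = -48
  a_0 = (1)(2)(-48) / (2(0 - 4)) = -96/(-8) = 12
Hence H_4(x) = 16 x^4 - 48 x^2 + 12.

H_4(x); series = 16 x^4 - 48 x^2 + 12


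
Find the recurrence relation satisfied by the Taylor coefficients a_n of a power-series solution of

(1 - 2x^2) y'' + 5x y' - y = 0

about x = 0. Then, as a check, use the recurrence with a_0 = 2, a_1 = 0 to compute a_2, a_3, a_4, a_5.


Substitute y = sum_n a_n x^n.
(1 - 2 x^2) y'' contributes (n+2)(n+1) a_{n+2} - 2 n(n-1) a_n at x^n.
5 x y'(x) contributes 5 n a_n at x^n.
-y(x) contributes -1 a_n at x^n.
Matching x^n: (n+2)(n+1) a_{n+2} + (-2 n(n-1) + 5 n - 1) a_n = 0.
Thus a_{n+2} = (2 n(n-1) - 5 n + 1) / ((n+1)(n+2)) * a_n.

Check with a_0 = 2, a_1 = 0 (apply the recurrence for n = 0, 1, 2, 3): a_0 = 2, a_1 = 0, a_2 = 1, a_3 = 0, a_4 = -5/12, a_5 = 0.

a_(n+2) = (2 n(n-1) - 5 n + 1) / ((n+1)(n+2)) * a_n; check: a_0 = 2, a_1 = 0, a_2 = 1, a_3 = 0, a_4 = -5/12, a_5 = 0


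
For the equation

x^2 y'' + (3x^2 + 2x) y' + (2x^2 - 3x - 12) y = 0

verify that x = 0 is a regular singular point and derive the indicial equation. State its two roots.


Divide by x^2 to reach normal form y'' + P_1(x) y' + P_2(x) y = 0 with P_1(x) = 3 + 2/x and P_2(x) = 2 - 3/x - 12/x^2.
x = 0 is a singular point because the y'-coefficient 3 + 2/x has a pole at x = 0 and the y-coefficient 2 - 3/x - 12/x^2 has a pole at x = 0.
It is a regular singular point because x P_1(x) = p(x) = 3x + 2 and x^2 P_2(x) = q(x) = 2x^2 - 3x - 12 are polynomials, hence analytic at x = 0.
p(0) = 2,  q(0) = -12.
Indicial equation: r(r-1) + p(0) r + q(0) = 0, i.e. r^2 + (p(0) - 1) r + q(0) = 0, i.e. r^2 + 1 r - 12 = 0.
Discriminant: (1)^2 - 4(-12) = 49, so r = (-1 ± 7)/2.
Solving: r_1 = 3, r_2 = -4.

indicial: r^2 + 1 r - 12 = 0; roots r_1 = 3, r_2 = -4


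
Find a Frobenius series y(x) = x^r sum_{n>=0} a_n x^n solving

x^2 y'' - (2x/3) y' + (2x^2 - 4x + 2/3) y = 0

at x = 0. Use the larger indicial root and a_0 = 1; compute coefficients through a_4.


Write in Frobenius form y'' + (p(x)/x) y' + (q(x)/x^2) y = 0:
  p(x) = -2/3,  q(x) = 2x^2 - 4x + 2/3.
Indicial equation: r(r-1) + (-2/3) r + (2/3) = 0 -> roots r_1 = 1, r_2 = 2/3.
Take r = r_1 = 1. Let y(x) = x^r sum_{n>=0} a_n x^n with a_0 = 1.
Substitute y = x^r sum a_n x^n and match x^{r+n}. The recurrence is
  D(n) a_n - 4 a_{n-1} + 2 a_{n-2} = 0,  where D(n) = (r+n)(r+n-1) + (-2/3)(r+n) + (2/3).
  a_n = [4 a_{n-1} - 2 a_{n-2}] / D(n).
Since the indicial polynomial factors as (r - r_1)(r - r_2), D(n) = (r_1 + n - r_1)(r_1 + n - r_2) = n(n + 1/3).
Evaluating step by step (a_0 = 1):
  n = 1: D(1) = 1(1 + 1/3) = 4/3; numerator = 4(1) = 4; a_1 = (4)/(4/3) = 3
  n = 2: D(2) = 2(2 + 1/3) = 14/3; numerator = 4(3) - 2(1) = 10; a_2 = (10)/(14/3) = 15/7
  n = 3: D(3) = 3(3 + 1/3) = 10; numerator = 4(15/7) - 2(3) = 18/7; a_3 = (18/7)/(10) = 9/35
  n = 4: D(4) = 4(4 + 1/3) = 52/3; numerator = 4(9/35) - 2(15/7) = -114/35; a_4 = (-114/35)/(52/3) = -171/910

r = 1; a_0 = 1; a_1 = 3; a_2 = 15/7; a_3 = 9/35; a_4 = -171/910


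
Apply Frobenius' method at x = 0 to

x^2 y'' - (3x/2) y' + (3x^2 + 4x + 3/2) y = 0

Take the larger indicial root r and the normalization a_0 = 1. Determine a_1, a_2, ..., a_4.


Write in Frobenius form y'' + (p(x)/x) y' + (q(x)/x^2) y = 0:
  p(x) = -3/2,  q(x) = 3x^2 + 4x + 3/2.
Indicial equation: r(r-1) + (-3/2) r + (3/2) = 0 -> roots r_1 = 3/2, r_2 = 1.
Take r = r_1 = 3/2. Let y(x) = x^r sum_{n>=0} a_n x^n with a_0 = 1.
Substitute y = x^r sum a_n x^n and match x^{r+n}. The recurrence is
  D(n) a_n + 4 a_{n-1} + 3 a_{n-2} = 0,  where D(n) = (r+n)(r+n-1) + (-3/2)(r+n) + (3/2).
  a_n = [-4 a_{n-1} - 3 a_{n-2}] / D(n).
Since the indicial polynomial factors as (r - r_1)(r - r_2), D(n) = (r_1 + n - r_1)(r_1 + n - r_2) = n(n + 1/2).
Evaluating step by step (a_0 = 1):
  n = 1: D(1) = 1(1 + 1/2) = 3/2; numerator = -4(1) = -4; a_1 = (-4)/(3/2) = -8/3
  n = 2: D(2) = 2(2 + 1/2) = 5; numerator = -4(-8/3) - 3(1) = 23/3; a_2 = (23/3)/(5) = 23/15
  n = 3: D(3) = 3(3 + 1/2) = 21/2; numerator = -4(23/15) - 3(-8/3) = 28/15; a_3 = (28/15)/(21/2) = 8/45
  n = 4: D(4) = 4(4 + 1/2) = 18; numerator = -4(8/45) - 3(23/15) = -239/45; a_4 = (-239/45)/(18) = -239/810

r = 3/2; a_0 = 1; a_1 = -8/3; a_2 = 23/15; a_3 = 8/45; a_4 = -239/810


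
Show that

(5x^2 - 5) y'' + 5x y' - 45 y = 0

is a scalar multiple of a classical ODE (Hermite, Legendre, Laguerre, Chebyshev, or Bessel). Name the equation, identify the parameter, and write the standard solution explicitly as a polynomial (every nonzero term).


All three coefficients share the factor -5; dividing through by -5 gives  (1 - x^2) y'' - x y' + 9 y = 0.
This matches the Chebyshev equation (1 - x^2) y'' - x y' + n^2 y = 0 (note the -x y' term, not -2x y') with n^2 = 9, so n = 3; the polynomial solution is T_3(x).
With y = sum_k a_k x^k, matching x^k gives (k+2)(k+1) a_{k+2} = (k^2 - n^2) a_k = (k - 3)(k + 3) a_k. The right side vanishes at k = 3, so the series with the parity of 3 terminates at degree 3.
Standard normalization: leading coefficient of T_n is 2^(n-1), so a_3 = 2^2 = 4. Work downward with a_k = (k+1)(k+2) a_{k+2} / ((k - 3)(k + 3)):
  a_1 = (2)(3)(4) / ((1 - 3)(1 + 3)) = 24/(-8) = -3
Hence T_3(x) = 4 x^3 - 3 x.

T_3(x); series = 4 x^3 - 3 x


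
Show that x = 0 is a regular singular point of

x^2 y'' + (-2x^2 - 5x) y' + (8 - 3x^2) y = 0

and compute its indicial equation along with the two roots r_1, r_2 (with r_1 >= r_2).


Divide by x^2 to reach normal form y'' + P_1(x) y' + P_2(x) y = 0 with P_1(x) = -2 - 5/x and P_2(x) = -3 + 8/x^2.
x = 0 is a singular point because the y'-coefficient -2 - 5/x has a pole at x = 0 and the y-coefficient -3 + 8/x^2 has a pole at x = 0.
It is a regular singular point because x P_1(x) = p(x) = -2x - 5 and x^2 P_2(x) = q(x) = 8 - 3x^2 are polynomials, hence analytic at x = 0.
p(0) = -5,  q(0) = 8.
Indicial equation: r(r-1) + p(0) r + q(0) = 0, i.e. r^2 + (p(0) - 1) r + q(0) = 0, i.e. r^2 - 6 r + 8 = 0.
Discriminant: (-6)^2 - 4(8) = 4, so r = (6 ± 2)/2.
Solving: r_1 = 4, r_2 = 2.

indicial: r^2 - 6 r + 8 = 0; roots r_1 = 4, r_2 = 2


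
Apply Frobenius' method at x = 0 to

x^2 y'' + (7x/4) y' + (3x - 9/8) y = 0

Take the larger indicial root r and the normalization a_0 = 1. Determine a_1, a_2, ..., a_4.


Write in Frobenius form y'' + (p(x)/x) y' + (q(x)/x^2) y = 0:
  p(x) = 7/4,  q(x) = 3x - 9/8.
Indicial equation: r(r-1) + (7/4) r + (-9/8) = 0 -> roots r_1 = 3/4, r_2 = -3/2.
Take r = r_1 = 3/4. Let y(x) = x^r sum_{n>=0} a_n x^n with a_0 = 1.
Substitute y = x^r sum a_n x^n and match x^{r+n}. The recurrence is
  D(n) a_n + 3 a_{n-1} = 0,  where D(n) = (r+n)(r+n-1) + (7/4)(r+n) + (-9/8).
  a_n = -3 / D(n) * a_{n-1}.
Since the indicial polynomial factors as (r - r_1)(r - r_2), D(n) = (r_1 + n - r_1)(r_1 + n - r_2) = n(n + 9/4).
Evaluating step by step (a_0 = 1):
  n = 1: D(1) = 1(1 + 9/4) = 13/4; numerator = -3(1) = -3; a_1 = (-3)/(13/4) = -12/13
  n = 2: D(2) = 2(2 + 9/4) = 17/2; numerator = -3(-12/13) = 36/13; a_2 = (36/13)/(17/2) = 72/221
  n = 3: D(3) = 3(3 + 9/4) = 63/4; numerator = -3(72/221) = -216/221; a_3 = (-216/221)/(63/4) = -96/1547
  n = 4: D(4) = 4(4 + 9/4) = 25; numerator = -3(-96/1547) = 288/1547; a_4 = (288/1547)/(25) = 288/38675

r = 3/4; a_0 = 1; a_1 = -12/13; a_2 = 72/221; a_3 = -96/1547; a_4 = 288/38675


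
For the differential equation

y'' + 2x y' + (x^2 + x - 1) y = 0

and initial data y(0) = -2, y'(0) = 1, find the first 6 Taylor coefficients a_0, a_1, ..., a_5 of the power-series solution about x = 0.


Ansatz: y(x) = sum_{n>=0} a_n x^n, so y'(x) = sum_{n>=1} n a_n x^(n-1) and y''(x) = sum_{n>=2} n(n-1) a_n x^(n-2).
Substitute into P(x) y'' + Q(x) y' + R(x) y = 0 with P(x) = 1, Q(x) = 2x, R(x) = x^2 + x - 1, and match powers of x.
Initial conditions: a_0 = -2, a_1 = 1.
Setting the coefficient of each power of x to zero and solving order by order (substituting the coefficients already found):
  x^0: 2 a_2 - a_0 = 0  ->  2 a_2 = a_0 = -2  ->  a_2 = -1
  x^1: 6 a_3 + a_1 + a_0 = 0  ->  6 a_3 = -a_1 - a_0 = 1  ->  a_3 = 1/6
  x^2: 12 a_4 + 3 a_2 + a_1 + a_0 = 0  ->  12 a_4 = -3 a_2 - a_1 - a_0 = 4  ->  a_4 = 1/3
  x^3: 20 a_5 + 5 a_3 + a_2 + a_1 = 0  ->  20 a_5 = -5 a_3 - a_2 - a_1 = -5/6  ->  a_5 = -1/24
Truncated series: y(x) = -2 + x - x^2 + (1/6) x^3 + (1/3) x^4 - (1/24) x^5 + O(x^6).

a_0 = -2; a_1 = 1; a_2 = -1; a_3 = 1/6; a_4 = 1/3; a_5 = -1/24


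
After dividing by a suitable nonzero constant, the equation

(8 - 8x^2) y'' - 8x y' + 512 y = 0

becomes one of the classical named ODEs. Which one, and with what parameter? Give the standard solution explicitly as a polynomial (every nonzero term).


All three coefficients share the factor 8; dividing through by 8 gives  (1 - x^2) y'' - x y' + 64 y = 0.
This matches the Chebyshev equation (1 - x^2) y'' - x y' + n^2 y = 0 (note the -x y' term, not -2x y') with n^2 = 64, so n = 8; the polynomial solution is T_8(x).
With y = sum_k a_k x^k, matching x^k gives (k+2)(k+1) a_{k+2} = (k^2 - n^2) a_k = (k - 8)(k + 8) a_k. The right side vanishes at k = 8, so the series with the parity of 8 terminates at degree 8.
Standard normalization: leading coefficient of T_n is 2^(n-1), so a_8 = 2^7 = 128. Work downward with a_k = (k+1)(k+2) a_{k+2} / ((k - 8)(k + 8)):
  a_6 = (7)(8)(128) / ((6 - 8)(6 + 8)) = 7168/(-28) = -256
  a_4 = (5)(6)(-256) / ((4 - 8)(4 + 8)) = -7680/(-48) = 160
  a_2 = (3)(4)(160) / ((2 - 8)(2 + 8)) = 1920/(-60) = -32
  a_0 = (1)(2)(-32) / ((0 - 8)(0 + 8)) = -64/(-64) = 1
Hence T_8(x) = 128 x^8 - 256 x^6 + 160 x^4 - 32 x^2 + 1.

T_8(x); series = 128 x^8 - 256 x^6 + 160 x^4 - 32 x^2 + 1


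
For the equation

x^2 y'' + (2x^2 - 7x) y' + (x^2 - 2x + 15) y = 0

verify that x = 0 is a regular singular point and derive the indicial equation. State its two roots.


Divide by x^2 to reach normal form y'' + P_1(x) y' + P_2(x) y = 0 with P_1(x) = 2 - 7/x and P_2(x) = 1 - 2/x + 15/x^2.
x = 0 is a singular point because the y'-coefficient 2 - 7/x has a pole at x = 0 and the y-coefficient 1 - 2/x + 15/x^2 has a pole at x = 0.
It is a regular singular point because x P_1(x) = p(x) = 2x - 7 and x^2 P_2(x) = q(x) = x^2 - 2x + 15 are polynomials, hence analytic at x = 0.
p(0) = -7,  q(0) = 15.
Indicial equation: r(r-1) + p(0) r + q(0) = 0, i.e. r^2 + (p(0) - 1) r + q(0) = 0, i.e. r^2 - 8 r + 15 = 0.
Discriminant: (-8)^2 - 4(15) = 4, so r = (8 ± 2)/2.
Solving: r_1 = 5, r_2 = 3.

indicial: r^2 - 8 r + 15 = 0; roots r_1 = 5, r_2 = 3


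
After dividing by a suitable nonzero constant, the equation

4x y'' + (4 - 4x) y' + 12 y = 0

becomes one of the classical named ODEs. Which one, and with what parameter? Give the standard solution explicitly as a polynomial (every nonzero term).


All three coefficients share the factor 4; dividing through by 4 gives  x y'' + (1 - x) y' + 3 y = 0.
This matches the Laguerre equation x y'' + (1 - x) y' + n y = 0 with n = 3; the polynomial solution is L_3(x).
With y = sum_k a_k x^k, matching x^k gives (k+1)k a_{k+1} + (k+1) a_{k+1} - k a_k + n a_k = 0, i.e. (k+1)^2 a_{k+1} = (k - n) a_k = (k - 3) a_k. The right side vanishes at k = 3, so the series terminates at degree 3.
Standard normalization L_n(0) = 1 gives a_0 = 1. Work upward with a_{k+1} = (k - 3) a_k / (k+1)^2:
  a_1 = (0 - 3)(1) / 1^2 = -3/1 = -3
  a_2 = (1 - 3)(-3) / 2^2 = 6/4 = 3/2
  a_3 = (2 - 3)(3/2) / 3^2 = (-3/2)/9 = -1/6
Hence L_3(x) = -x^3/6 + 3 x^2/2 - 3 x + 1.

L_3(x); series = -x^3/6 + 3 x^2/2 - 3 x + 1


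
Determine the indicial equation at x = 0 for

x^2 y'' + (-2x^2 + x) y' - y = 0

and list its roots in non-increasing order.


Divide by x^2 to reach normal form y'' + P_1(x) y' + P_2(x) y = 0 with P_1(x) = -2 + 1/x and P_2(x) = -1/x^2.
x = 0 is a singular point because the y'-coefficient -2 + 1/x has a pole at x = 0 and the y-coefficient -1/x^2 has a pole at x = 0.
It is a regular singular point because x P_1(x) = p(x) = 1 - 2x and x^2 P_2(x) = q(x) = -1 are polynomials, hence analytic at x = 0.
p(0) = 1,  q(0) = -1.
Indicial equation: r(r-1) + p(0) r + q(0) = 0, i.e. r^2 + (p(0) - 1) r + q(0) = 0, i.e. r^2 - 1 = 0.
Discriminant: (0)^2 - 4(-1) = 4, so r = (0 ± 2)/2.
Solving: r_1 = 1, r_2 = -1.

indicial: r^2 - 1 = 0; roots r_1 = 1, r_2 = -1


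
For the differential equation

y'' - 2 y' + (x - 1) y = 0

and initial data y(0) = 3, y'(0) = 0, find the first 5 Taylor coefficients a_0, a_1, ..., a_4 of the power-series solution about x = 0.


Ansatz: y(x) = sum_{n>=0} a_n x^n, so y'(x) = sum_{n>=1} n a_n x^(n-1) and y''(x) = sum_{n>=2} n(n-1) a_n x^(n-2).
Substitute into P(x) y'' + Q(x) y' + R(x) y = 0 with P(x) = 1, Q(x) = -2, R(x) = x - 1, and match powers of x.
Initial conditions: a_0 = 3, a_1 = 0.
Setting the coefficient of each power of x to zero and solving order by order (substituting the coefficients already found):
  x^0: 2 a_2 - 2 a_1 - a_0 = 0  ->  2 a_2 = 2 a_1 + a_0 = 3  ->  a_2 = 3/2
  x^1: 6 a_3 - 4 a_2 - a_1 + a_0 = 0  ->  6 a_3 = 4 a_2 + a_1 - a_0 = 3  ->  a_3 = 1/2
  x^2: 12 a_4 - 6 a_3 - a_2 + a_1 = 0  ->  12 a_4 = 6 a_3 + a_2 - a_1 = 9/2  ->  a_4 = 3/8
Truncated series: y(x) = 3 + (3/2) x^2 + (1/2) x^3 + (3/8) x^4 + O(x^5).

a_0 = 3; a_1 = 0; a_2 = 3/2; a_3 = 1/2; a_4 = 3/8


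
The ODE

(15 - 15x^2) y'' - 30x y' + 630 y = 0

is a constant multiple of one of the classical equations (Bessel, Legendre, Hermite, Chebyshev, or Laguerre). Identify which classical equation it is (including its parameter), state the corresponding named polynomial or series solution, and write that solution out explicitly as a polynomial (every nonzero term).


All three coefficients share the factor 15; dividing through by 15 gives  (1 - x^2) y'' - 2x y' + 42 y = 0.
This matches the Legendre equation (1 - x^2) y'' - 2x y' + n(n+1) y = 0 (note the -2x y' term) with n(n+1) = 42, so n = 6; the polynomial solution is P_6(x).
With y = sum_k a_k x^k, matching x^k gives (k+2)(k+1) a_{k+2} = [k(k+1) - n(n+1)] a_k = (k - 6)(k + 7) a_k. The right side vanishes at k = 6, so the series with the parity of 6 terminates at degree 6.
Standard normalization (P_n(1) = 1): leading coefficient (2n)!/(2^n (n!)^2) = 479001600/(64*518400) = 231/16, so a_6 = 231/16. Work downward with a_k = (k+1)(k+2) a_{k+2} / ((k - 6)(k + 7)):
  a_4 = (5)(6)(231/16) / ((4 - 6)(4 + 7)) = (3465/8)/(-22) = -315/16
  a_2 = (3)(4)(-315/16) / ((2 - 6)(2 + 7)) = (-945/4)/(-36) = 105/16
  a_0 = (1)(2)(105/16) / ((0 - 6)(0 + 7)) = (105/8)/(-42) = -5/16
Hence P_6(x) = 231 x^6/16 - 315 x^4/16 + 105 x^2/16 - 5/16.

P_6(x); series = 231 x^6/16 - 315 x^4/16 + 105 x^2/16 - 5/16


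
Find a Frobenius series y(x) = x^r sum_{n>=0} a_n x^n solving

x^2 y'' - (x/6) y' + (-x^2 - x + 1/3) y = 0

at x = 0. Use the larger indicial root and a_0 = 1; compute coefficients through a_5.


Write in Frobenius form y'' + (p(x)/x) y' + (q(x)/x^2) y = 0:
  p(x) = -1/6,  q(x) = -x^2 - x + 1/3.
Indicial equation: r(r-1) + (-1/6) r + (1/3) = 0 -> roots r_1 = 2/3, r_2 = 1/2.
Take r = r_1 = 2/3. Let y(x) = x^r sum_{n>=0} a_n x^n with a_0 = 1.
Substitute y = x^r sum a_n x^n and match x^{r+n}. The recurrence is
  D(n) a_n - 1 a_{n-1} - 1 a_{n-2} = 0,  where D(n) = (r+n)(r+n-1) + (-1/6)(r+n) + (1/3).
  a_n = [1 a_{n-1} + 1 a_{n-2}] / D(n).
Since the indicial polynomial factors as (r - r_1)(r - r_2), D(n) = (r_1 + n - r_1)(r_1 + n - r_2) = n(n + 1/6).
Evaluating step by step (a_0 = 1):
  n = 1: D(1) = 1(1 + 1/6) = 7/6; numerator = 1(1) = 1; a_1 = (1)/(7/6) = 6/7
  n = 2: D(2) = 2(2 + 1/6) = 13/3; numerator = 1(6/7) + 1(1) = 13/7; a_2 = (13/7)/(13/3) = 3/7
  n = 3: D(3) = 3(3 + 1/6) = 19/2; numerator = 1(3/7) + 1(6/7) = 9/7; a_3 = (9/7)/(19/2) = 18/133
  n = 4: D(4) = 4(4 + 1/6) = 50/3; numerator = 1(18/133) + 1(3/7) = 75/133; a_4 = (75/133)/(50/3) = 9/266
  n = 5: D(5) = 5(5 + 1/6) = 155/6; numerator = 1(9/266) + 1(18/133) = 45/266; a_5 = (45/266)/(155/6) = 27/4123

r = 2/3; a_0 = 1; a_1 = 6/7; a_2 = 3/7; a_3 = 18/133; a_4 = 9/266; a_5 = 27/4123
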